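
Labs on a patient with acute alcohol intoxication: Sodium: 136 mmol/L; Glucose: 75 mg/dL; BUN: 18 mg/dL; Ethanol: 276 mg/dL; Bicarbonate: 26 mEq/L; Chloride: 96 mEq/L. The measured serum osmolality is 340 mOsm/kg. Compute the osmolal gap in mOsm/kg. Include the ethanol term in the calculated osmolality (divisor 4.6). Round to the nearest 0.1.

-2.6 mOsm/kg

Calculated osmolality = 2·Na + glucose/18 + BUN/2.8 + ethanol/4.6
= 2·136 + 75/18 + 18/2.8 + 276/4.6
= 272 + 4.17 + 6.43 + 60
= 342.6 mOsm/kg ≈ 342.6 mOsm/kg
Osmolar gap = measured − calculated = 340 − 342.6 = -2.6 mOsm/kg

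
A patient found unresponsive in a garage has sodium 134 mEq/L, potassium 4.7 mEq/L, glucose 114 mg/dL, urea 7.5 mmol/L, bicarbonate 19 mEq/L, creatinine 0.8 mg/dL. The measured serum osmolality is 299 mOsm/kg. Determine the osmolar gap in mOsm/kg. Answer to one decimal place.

17.2 mOsm/kg

Calculated osmolality = 2·Na + glucose/18 + urea
= 2·134 + 114/18 + 7.5
= 268 + 6.33 + 7.50
= 281.83 mOsm/kg ≈ 281.8 mOsm/kg
Osmolar gap = measured − calculated = 299 − 281.8 = 17.2 mOsm/kg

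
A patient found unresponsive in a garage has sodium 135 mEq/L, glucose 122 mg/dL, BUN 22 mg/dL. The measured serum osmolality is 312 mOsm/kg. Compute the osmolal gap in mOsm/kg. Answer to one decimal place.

27.4 mOsm/kg

Calculated osmolality = 2·Na + glucose/18 + BUN/2.8
= 2·135 + 122/18 + 22/2.8
= 270 + 6.78 + 7.86
= 284.64 mOsm/kg ≈ 284.6 mOsm/kg
Osmolar gap = measured − calculated = 312 − 284.6 = 27.4 mOsm/kg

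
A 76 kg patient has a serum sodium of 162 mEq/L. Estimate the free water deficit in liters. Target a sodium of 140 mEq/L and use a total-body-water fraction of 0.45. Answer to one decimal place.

5.4 L

TBW = 0.45 · 76 = 34.2 L
Free water deficit = TBW · (Na/140 − 1)
= 34.2 · (162/140 − 1)
= 34.2 · 0.1571
= 5.37 L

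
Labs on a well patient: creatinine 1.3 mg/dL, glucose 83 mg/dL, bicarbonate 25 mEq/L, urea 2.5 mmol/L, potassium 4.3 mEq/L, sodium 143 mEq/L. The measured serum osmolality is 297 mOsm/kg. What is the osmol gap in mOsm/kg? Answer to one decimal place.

3.9 mOsm/kg

Calculated osmolality = 2·Na + glucose/18 + urea
= 2·143 + 83/18 + 2.5
= 286 + 4.61 + 2.50
= 293.11 mOsm/kg ≈ 293.1 mOsm/kg
Osmolar gap = measured − calculated = 297 − 293.1 = 3.9 mOsm/kg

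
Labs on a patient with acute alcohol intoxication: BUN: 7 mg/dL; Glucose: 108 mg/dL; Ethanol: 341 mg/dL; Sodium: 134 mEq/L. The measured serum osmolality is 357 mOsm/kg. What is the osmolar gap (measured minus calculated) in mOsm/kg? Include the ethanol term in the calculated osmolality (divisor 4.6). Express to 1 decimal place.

6.4 mOsm/kg

Calculated osmolality = 2·Na + glucose/18 + BUN/2.8 + ethanol/4.6
= 2·134 + 108/18 + 7/2.8 + 341/4.6
= 268 + 6 + 2.50 + 74.13
= 350.63 mOsm/kg ≈ 350.6 mOsm/kg
Osmolar gap = measured − calculated = 357 − 350.6 = 6.4 mOsm/kg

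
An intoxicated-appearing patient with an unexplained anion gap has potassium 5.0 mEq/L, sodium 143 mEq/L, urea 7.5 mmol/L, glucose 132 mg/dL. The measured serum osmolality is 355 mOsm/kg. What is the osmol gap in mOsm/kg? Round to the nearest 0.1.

54.2 mOsm/kg

Calculated osmolality = 2·Na + glucose/18 + urea
= 2·143 + 132/18 + 7.5
= 286 + 7.33 + 7.50
= 300.83 mOsm/kg ≈ 300.8 mOsm/kg
Osmolar gap = measured − calculated = 355 − 300.8 = 54.2 mOsm/kg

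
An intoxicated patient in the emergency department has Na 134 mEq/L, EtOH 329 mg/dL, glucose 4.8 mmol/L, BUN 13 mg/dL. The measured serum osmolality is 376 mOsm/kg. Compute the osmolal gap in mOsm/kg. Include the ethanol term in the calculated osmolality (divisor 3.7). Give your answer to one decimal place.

9.6 mOsm/kg

Calculated osmolality = 2·Na + glucose + BUN/2.8 + ethanol/3.7
= 2·134 + 4.8 + 13/2.8 + 329/3.7
= 268 + 4.80 + 4.64 + 88.92
= 366.36 mOsm/kg ≈ 366.4 mOsm/kg
Osmolar gap = measured − calculated = 376 − 366.4 = 9.6 mOsm/kg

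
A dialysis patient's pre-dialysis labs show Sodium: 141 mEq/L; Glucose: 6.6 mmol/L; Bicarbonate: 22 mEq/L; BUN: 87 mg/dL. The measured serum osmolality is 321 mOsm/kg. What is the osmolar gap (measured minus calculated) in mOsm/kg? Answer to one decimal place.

1.3 mOsm/kg

Calculated osmolality = 2·Na + glucose + BUN/2.8
= 2·141 + 6.6 + 87/2.8
= 282 + 6.60 + 31.07
= 319.67 mOsm/kg ≈ 319.7 mOsm/kg
Osmolar gap = measured − calculated = 321 − 319.7 = 1.3 mOsm/kg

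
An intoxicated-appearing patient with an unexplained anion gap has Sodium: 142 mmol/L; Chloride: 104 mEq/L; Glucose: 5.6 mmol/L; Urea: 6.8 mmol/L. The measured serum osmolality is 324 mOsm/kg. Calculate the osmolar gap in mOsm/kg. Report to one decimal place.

Calculated osmolality = 2·Na + glucose + urea
= 2·142 + 5.6 + 6.8
= 284 + 5.60 + 6.80
= 296.4 mOsm/kg ≈ 296.4 mOsm/kg
Osmolar gap = measured − calculated = 324 − 296.4 = 27.6 mOsm/kg

27.6 mOsm/kg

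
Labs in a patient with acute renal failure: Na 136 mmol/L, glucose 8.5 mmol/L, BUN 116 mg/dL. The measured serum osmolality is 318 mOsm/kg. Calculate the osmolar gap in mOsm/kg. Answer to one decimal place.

Calculated osmolality = 2·Na + glucose + BUN/2.8
= 2·136 + 8.5 + 116/2.8
= 272 + 8.50 + 41.43
= 321.93 mOsm/kg ≈ 321.9 mOsm/kg
Osmolar gap = measured − calculated = 318 − 321.9 = -3.9 mOsm/kg

-3.9 mOsm/kg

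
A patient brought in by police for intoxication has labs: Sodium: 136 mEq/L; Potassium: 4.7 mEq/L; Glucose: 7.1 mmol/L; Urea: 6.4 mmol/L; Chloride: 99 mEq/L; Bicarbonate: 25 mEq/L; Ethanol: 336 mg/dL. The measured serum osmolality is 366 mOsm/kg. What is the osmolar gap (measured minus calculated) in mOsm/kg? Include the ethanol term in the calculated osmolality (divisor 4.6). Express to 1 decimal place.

7.5 mOsm/kg

Calculated osmolality = 2·Na + glucose + urea + ethanol/4.6
= 2·136 + 7.1 + 6.4 + 336/4.6
= 272 + 7.10 + 6.40 + 73.04
= 358.54 mOsm/kg ≈ 358.5 mOsm/kg
Osmolar gap = measured − calculated = 366 − 358.5 = 7.5 mOsm/kg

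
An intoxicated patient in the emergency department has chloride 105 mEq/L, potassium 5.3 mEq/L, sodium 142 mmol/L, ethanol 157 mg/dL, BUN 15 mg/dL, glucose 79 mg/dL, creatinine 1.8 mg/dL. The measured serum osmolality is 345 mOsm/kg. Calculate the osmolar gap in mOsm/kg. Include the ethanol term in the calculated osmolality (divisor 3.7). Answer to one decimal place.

8.8 mOsm/kg

Calculated osmolality = 2·Na + glucose/18 + BUN/2.8 + ethanol/3.7
= 2·142 + 79/18 + 15/2.8 + 157/3.7
= 284 + 4.39 + 5.36 + 42.43
= 336.18 mOsm/kg ≈ 336.2 mOsm/kg
Osmolar gap = measured − calculated = 345 − 336.2 = 8.8 mOsm/kg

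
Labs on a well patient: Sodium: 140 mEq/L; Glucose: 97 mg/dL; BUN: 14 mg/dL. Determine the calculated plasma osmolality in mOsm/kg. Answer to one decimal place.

Calculated osmolality = 2·Na + glucose/18 + BUN/2.8
= 2·140 + 97/18 + 14/2.8
= 280 + 5.39 + 5
= 290.39 mOsm/kg

290.4 mOsm/kg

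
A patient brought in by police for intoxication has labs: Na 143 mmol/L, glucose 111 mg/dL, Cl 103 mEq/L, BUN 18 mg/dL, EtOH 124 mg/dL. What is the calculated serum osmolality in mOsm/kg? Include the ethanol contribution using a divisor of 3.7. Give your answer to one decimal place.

Calculated osmolality = 2·Na + glucose/18 + BUN/2.8 + ethanol/3.7
= 2·143 + 111/18 + 18/2.8 + 124/3.7
= 286 + 6.17 + 6.43 + 33.51
= 332.11 mOsm/kg

332.1 mOsm/kg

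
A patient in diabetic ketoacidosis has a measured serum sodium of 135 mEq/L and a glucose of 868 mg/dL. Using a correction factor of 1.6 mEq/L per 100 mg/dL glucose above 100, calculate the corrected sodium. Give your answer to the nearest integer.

147 mEq/L

Corrected Na = measured Na + 1.6 · (glucose − 100)/100
= 135 + 1.6 · (868 − 100)/100
= 135 + 12.3
= 147.3 mEq/L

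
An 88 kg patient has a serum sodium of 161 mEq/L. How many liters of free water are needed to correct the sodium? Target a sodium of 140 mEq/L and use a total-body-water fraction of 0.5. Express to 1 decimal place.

6.6 L

TBW = 0.5 · 88 = 44 L
Free water deficit = TBW · (Na/140 − 1)
= 44 · (161/140 − 1)
= 44 · 0.15
= 6.6 L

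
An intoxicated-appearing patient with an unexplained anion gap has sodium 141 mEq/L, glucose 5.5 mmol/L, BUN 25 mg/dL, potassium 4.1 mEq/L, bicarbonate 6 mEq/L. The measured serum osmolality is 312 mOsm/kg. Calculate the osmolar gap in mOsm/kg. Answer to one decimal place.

15.6 mOsm/kg

Calculated osmolality = 2·Na + glucose + BUN/2.8
= 2·141 + 5.5 + 25/2.8
= 282 + 5.50 + 8.93
= 296.43 mOsm/kg ≈ 296.4 mOsm/kg
Osmolar gap = measured − calculated = 312 − 296.4 = 15.6 mOsm/kg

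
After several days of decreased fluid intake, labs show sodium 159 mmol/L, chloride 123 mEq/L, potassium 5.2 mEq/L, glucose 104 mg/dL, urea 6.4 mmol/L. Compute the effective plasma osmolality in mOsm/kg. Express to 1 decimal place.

Effective osmolality excludes urea (freely permeant across cell membranes):
2·Na + glucose/18
= 2·159 + 104/18
= 318 + 5.78
= 323.78 mOsm/kg

323.8 mOsm/kg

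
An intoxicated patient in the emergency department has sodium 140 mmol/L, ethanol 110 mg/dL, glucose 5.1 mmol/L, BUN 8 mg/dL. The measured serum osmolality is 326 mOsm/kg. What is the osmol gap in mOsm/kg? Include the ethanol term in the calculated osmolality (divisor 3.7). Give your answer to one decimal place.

8.3 mOsm/kg

Calculated osmolality = 2·Na + glucose + BUN/2.8 + ethanol/3.7
= 2·140 + 5.1 + 8/2.8 + 110/3.7
= 280 + 5.10 + 2.86 + 29.73
= 317.69 mOsm/kg ≈ 317.7 mOsm/kg
Osmolar gap = measured − calculated = 326 − 317.7 = 8.3 mOsm/kg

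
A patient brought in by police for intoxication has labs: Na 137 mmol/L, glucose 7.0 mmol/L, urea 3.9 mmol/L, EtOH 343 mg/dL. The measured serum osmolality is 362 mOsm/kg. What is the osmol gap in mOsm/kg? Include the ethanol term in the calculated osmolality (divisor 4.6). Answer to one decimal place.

2.5 mOsm/kg

Calculated osmolality = 2·Na + glucose + urea + ethanol/4.6
= 2·137 + 7 + 3.9 + 343/4.6
= 274 + 7 + 3.90 + 74.57
= 359.47 mOsm/kg ≈ 359.5 mOsm/kg
Osmolar gap = measured − calculated = 362 − 359.5 = 2.5 mOsm/kg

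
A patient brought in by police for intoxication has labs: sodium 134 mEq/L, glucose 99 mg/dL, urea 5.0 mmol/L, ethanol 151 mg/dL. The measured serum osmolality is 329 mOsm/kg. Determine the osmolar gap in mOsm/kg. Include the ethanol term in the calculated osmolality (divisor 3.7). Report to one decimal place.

9.7 mOsm/kg

Calculated osmolality = 2·Na + glucose/18 + urea + ethanol/3.7
= 2·134 + 99/18 + 5 + 151/3.7
= 268 + 5.50 + 5 + 40.81
= 319.31 mOsm/kg ≈ 319.3 mOsm/kg
Osmolar gap = measured − calculated = 329 − 319.3 = 9.7 mOsm/kg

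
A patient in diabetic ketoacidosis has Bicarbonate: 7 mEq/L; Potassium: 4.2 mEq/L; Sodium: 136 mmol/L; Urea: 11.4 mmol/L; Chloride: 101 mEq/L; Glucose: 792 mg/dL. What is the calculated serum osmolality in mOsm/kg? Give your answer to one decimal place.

327.4 mOsm/kg

Calculated osmolality = 2·Na + glucose/18 + urea
= 2·136 + 792/18 + 11.4
= 272 + 44 + 11.40
= 327.4 mOsm/kg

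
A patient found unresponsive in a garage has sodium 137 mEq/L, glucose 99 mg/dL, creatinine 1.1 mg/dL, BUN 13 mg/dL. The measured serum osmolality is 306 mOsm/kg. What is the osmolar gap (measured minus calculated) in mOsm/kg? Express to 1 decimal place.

Calculated osmolality = 2·Na + glucose/18 + BUN/2.8
= 2·137 + 99/18 + 13/2.8
= 274 + 5.50 + 4.64
= 284.14 mOsm/kg ≈ 284.1 mOsm/kg
Osmolar gap = measured − calculated = 306 − 284.1 = 21.9 mOsm/kg

21.9 mOsm/kg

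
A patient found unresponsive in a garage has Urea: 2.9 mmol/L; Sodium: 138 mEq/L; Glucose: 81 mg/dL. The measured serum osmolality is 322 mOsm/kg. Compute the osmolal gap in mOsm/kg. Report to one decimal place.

38.6 mOsm/kg

Calculated osmolality = 2·Na + glucose/18 + urea
= 2·138 + 81/18 + 2.9
= 276 + 4.50 + 2.90
= 283.4 mOsm/kg ≈ 283.4 mOsm/kg
Osmolar gap = measured − calculated = 322 − 283.4 = 38.6 mOsm/kg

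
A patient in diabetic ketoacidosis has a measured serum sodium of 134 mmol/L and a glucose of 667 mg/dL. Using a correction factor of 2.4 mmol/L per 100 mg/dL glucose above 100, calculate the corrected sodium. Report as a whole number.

148 mmol/L

Corrected Na = measured Na + 2.4 · (glucose − 100)/100
= 134 + 2.4 · (667 − 100)/100
= 134 + 13.6
= 147.6 mmol/L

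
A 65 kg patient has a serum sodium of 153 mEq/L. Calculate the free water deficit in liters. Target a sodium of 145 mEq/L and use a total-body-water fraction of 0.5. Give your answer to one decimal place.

TBW = 0.5 · 65 = 32.5 L
Free water deficit = TBW · (Na/145 − 1)
= 32.5 · (153/145 − 1)
= 32.5 · 0.0552
= 1.79 L

1.8 L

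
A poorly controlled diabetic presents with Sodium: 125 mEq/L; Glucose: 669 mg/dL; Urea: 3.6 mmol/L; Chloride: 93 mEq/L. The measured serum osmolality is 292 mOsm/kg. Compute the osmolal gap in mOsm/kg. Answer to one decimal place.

Calculated osmolality = 2·Na + glucose/18 + urea
= 2·125 + 669/18 + 3.6
= 250 + 37.17 + 3.60
= 290.77 mOsm/kg ≈ 290.8 mOsm/kg
Osmolar gap = measured − calculated = 292 − 290.8 = 1.2 mOsm/kg

1.2 mOsm/kg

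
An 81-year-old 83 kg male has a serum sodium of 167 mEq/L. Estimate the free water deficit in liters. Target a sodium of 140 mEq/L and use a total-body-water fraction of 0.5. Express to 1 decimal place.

TBW = 0.5 · 83 = 41.5 L
Free water deficit = TBW · (Na/140 − 1)
= 41.5 · (167/140 − 1)
= 41.5 · 0.1929
= 8.01 L

8.0 L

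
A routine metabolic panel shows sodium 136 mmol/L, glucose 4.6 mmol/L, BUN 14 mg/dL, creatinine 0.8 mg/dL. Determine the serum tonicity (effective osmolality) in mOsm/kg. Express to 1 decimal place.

276.6 mOsm/kg

Effective osmolality excludes urea (freely permeant across cell membranes):
2·Na + glucose
= 2·136 + 4.6
= 272 + 4.6
= 276.6 mOsm/kg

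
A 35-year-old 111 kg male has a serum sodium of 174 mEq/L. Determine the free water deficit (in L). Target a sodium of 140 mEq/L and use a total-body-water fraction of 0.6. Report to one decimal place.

16.2 L

TBW = 0.6 · 111 = 66.6 L
Free water deficit = TBW · (Na/140 − 1)
= 66.6 · (174/140 − 1)
= 66.6 · 0.2429
= 16.18 L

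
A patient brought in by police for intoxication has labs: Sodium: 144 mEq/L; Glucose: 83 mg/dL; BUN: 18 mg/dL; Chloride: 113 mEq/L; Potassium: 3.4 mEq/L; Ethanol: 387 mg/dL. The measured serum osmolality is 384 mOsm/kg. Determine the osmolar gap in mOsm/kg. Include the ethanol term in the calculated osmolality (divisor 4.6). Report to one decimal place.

Calculated osmolality = 2·Na + glucose/18 + BUN/2.8 + ethanol/4.6
= 2·144 + 83/18 + 18/2.8 + 387/4.6
= 288 + 4.61 + 6.43 + 84.13
= 383.17 mOsm/kg ≈ 383.2 mOsm/kg
Osmolar gap = measured − calculated = 384 − 383.2 = 0.8 mOsm/kg

0.8 mOsm/kg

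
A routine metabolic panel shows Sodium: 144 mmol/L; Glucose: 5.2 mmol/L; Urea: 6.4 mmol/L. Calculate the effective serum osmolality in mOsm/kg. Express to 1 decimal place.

Effective osmolality excludes urea (freely permeant across cell membranes):
2·Na + glucose
= 2·144 + 5.2
= 288 + 5.2
= 293.2 mOsm/kg

293.2 mOsm/kg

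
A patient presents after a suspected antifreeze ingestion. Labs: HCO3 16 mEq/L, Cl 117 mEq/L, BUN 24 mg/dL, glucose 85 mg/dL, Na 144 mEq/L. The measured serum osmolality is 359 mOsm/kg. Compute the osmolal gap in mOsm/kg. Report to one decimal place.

57.7 mOsm/kg

Calculated osmolality = 2·Na + glucose/18 + BUN/2.8
= 2·144 + 85/18 + 24/2.8
= 288 + 4.72 + 8.57
= 301.29 mOsm/kg ≈ 301.3 mOsm/kg
Osmolar gap = measured − calculated = 359 − 301.3 = 57.7 mOsm/kg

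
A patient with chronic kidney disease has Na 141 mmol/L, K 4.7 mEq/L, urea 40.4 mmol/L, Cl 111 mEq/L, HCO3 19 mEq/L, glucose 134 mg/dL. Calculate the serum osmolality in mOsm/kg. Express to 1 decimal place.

329.8 mOsm/kg

Calculated osmolality = 2·Na + glucose/18 + urea
= 2·141 + 134/18 + 40.4
= 282 + 7.44 + 40.40
= 329.84 mOsm/kg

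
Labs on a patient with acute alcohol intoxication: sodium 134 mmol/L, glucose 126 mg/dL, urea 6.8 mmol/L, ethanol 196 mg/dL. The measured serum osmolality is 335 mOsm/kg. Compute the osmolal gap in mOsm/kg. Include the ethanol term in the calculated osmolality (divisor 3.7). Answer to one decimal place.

0.2 mOsm/kg

Calculated osmolality = 2·Na + glucose/18 + urea + ethanol/3.7
= 2·134 + 126/18 + 6.8 + 196/3.7
= 268 + 7 + 6.80 + 52.97
= 334.77 mOsm/kg ≈ 334.8 mOsm/kg
Osmolar gap = measured − calculated = 335 − 334.8 = 0.2 mOsm/kg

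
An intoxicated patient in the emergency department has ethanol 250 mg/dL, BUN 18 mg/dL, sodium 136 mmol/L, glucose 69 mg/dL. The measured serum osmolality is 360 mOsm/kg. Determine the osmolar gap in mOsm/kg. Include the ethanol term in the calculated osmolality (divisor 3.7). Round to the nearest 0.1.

10.2 mOsm/kg

Calculated osmolality = 2·Na + glucose/18 + BUN/2.8 + ethanol/3.7
= 2·136 + 69/18 + 18/2.8 + 250/3.7
= 272 + 3.83 + 6.43 + 67.57
= 349.83 mOsm/kg ≈ 349.8 mOsm/kg
Osmolar gap = measured − calculated = 360 − 349.8 = 10.2 mOsm/kg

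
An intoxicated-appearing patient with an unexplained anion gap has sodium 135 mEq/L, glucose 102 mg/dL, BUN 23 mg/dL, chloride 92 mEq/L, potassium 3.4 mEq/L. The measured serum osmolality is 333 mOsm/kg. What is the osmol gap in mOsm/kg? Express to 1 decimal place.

49.1 mOsm/kg

Calculated osmolality = 2·Na + glucose/18 + BUN/2.8
= 2·135 + 102/18 + 23/2.8
= 270 + 5.67 + 8.21
= 283.88 mOsm/kg ≈ 283.9 mOsm/kg
Osmolar gap = measured − calculated = 333 − 283.9 = 49.1 mOsm/kg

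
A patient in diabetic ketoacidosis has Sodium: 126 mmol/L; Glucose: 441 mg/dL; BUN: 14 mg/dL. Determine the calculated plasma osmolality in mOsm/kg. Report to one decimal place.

281.5 mOsm/kg

Calculated osmolality = 2·Na + glucose/18 + BUN/2.8
= 2·126 + 441/18 + 14/2.8
= 252 + 24.50 + 5
= 281.5 mOsm/kg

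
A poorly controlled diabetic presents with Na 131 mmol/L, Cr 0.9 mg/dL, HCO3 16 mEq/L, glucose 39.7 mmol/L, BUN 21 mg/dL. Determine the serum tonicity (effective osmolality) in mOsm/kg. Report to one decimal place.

Effective osmolality excludes urea (freely permeant across cell membranes):
2·Na + glucose
= 2·131 + 39.7
= 262 + 39.7
= 301.7 mOsm/kg

301.7 mOsm/kg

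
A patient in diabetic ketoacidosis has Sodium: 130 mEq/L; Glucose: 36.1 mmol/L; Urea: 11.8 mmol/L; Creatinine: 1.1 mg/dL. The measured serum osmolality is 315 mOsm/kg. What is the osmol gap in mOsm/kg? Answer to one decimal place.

Calculated osmolality = 2·Na + glucose + urea
= 2·130 + 36.1 + 11.8
= 260 + 36.10 + 11.80
= 307.9 mOsm/kg ≈ 307.9 mOsm/kg
Osmolar gap = measured − calculated = 315 − 307.9 = 7.1 mOsm/kg

7.1 mOsm/kg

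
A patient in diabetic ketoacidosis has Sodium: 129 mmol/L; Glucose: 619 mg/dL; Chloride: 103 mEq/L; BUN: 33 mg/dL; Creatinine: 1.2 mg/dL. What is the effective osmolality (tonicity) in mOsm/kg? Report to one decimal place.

Effective osmolality excludes urea (freely permeant across cell membranes):
2·Na + glucose/18
= 2·129 + 619/18
= 258 + 34.39
= 292.39 mOsm/kg

292.4 mOsm/kg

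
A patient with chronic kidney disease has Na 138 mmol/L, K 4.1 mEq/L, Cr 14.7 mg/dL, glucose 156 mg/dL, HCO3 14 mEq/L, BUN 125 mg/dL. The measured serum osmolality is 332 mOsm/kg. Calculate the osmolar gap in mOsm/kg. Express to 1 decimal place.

2.7 mOsm/kg

Calculated osmolality = 2·Na + glucose/18 + BUN/2.8
= 2·138 + 156/18 + 125/2.8
= 276 + 8.67 + 44.64
= 329.31 mOsm/kg ≈ 329.3 mOsm/kg
Osmolar gap = measured − calculated = 332 − 329.3 = 2.7 mOsm/kg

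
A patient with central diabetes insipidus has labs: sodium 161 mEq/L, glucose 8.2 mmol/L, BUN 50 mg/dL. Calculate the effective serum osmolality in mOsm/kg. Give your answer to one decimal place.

330.2 mOsm/kg

Effective osmolality excludes urea (freely permeant across cell membranes):
2·Na + glucose
= 2·161 + 8.2
= 322 + 8.2
= 330.2 mOsm/kg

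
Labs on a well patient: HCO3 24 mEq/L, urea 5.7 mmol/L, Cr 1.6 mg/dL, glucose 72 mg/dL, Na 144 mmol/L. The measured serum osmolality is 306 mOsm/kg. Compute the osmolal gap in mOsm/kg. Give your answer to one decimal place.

8.3 mOsm/kg

Calculated osmolality = 2·Na + glucose/18 + urea
= 2·144 + 72/18 + 5.7
= 288 + 4 + 5.70
= 297.7 mOsm/kg ≈ 297.7 mOsm/kg
Osmolar gap = measured − calculated = 306 − 297.7 = 8.3 mOsm/kg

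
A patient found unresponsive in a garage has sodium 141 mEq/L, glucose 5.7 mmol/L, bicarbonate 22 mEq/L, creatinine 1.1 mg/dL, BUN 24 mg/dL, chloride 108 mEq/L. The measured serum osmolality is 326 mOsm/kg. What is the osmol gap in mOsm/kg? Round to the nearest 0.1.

Calculated osmolality = 2·Na + glucose + BUN/2.8
= 2·141 + 5.7 + 24/2.8
= 282 + 5.70 + 8.57
= 296.27 mOsm/kg ≈ 296.3 mOsm/kg
Osmolar gap = measured − calculated = 326 − 296.3 = 29.7 mOsm/kg

29.7 mOsm/kg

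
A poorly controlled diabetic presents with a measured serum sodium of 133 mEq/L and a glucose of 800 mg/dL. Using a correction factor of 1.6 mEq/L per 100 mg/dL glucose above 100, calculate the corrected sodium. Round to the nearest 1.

144 mEq/L

Corrected Na = measured Na + 1.6 · (glucose − 100)/100
= 133 + 1.6 · (800 − 100)/100
= 133 + 11.2
= 144.2 mEq/L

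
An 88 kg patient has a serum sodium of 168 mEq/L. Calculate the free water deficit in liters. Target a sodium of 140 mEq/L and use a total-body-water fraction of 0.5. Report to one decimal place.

8.8 L

TBW = 0.5 · 88 = 44 L
Free water deficit = TBW · (Na/140 − 1)
= 44 · (168/140 − 1)
= 44 · 0.2
= 8.8 L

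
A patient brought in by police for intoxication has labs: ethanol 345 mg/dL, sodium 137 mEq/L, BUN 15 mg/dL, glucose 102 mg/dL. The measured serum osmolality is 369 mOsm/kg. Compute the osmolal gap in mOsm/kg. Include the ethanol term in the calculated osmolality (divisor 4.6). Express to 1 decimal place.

9.0 mOsm/kg

Calculated osmolality = 2·Na + glucose/18 + BUN/2.8 + ethanol/4.6
= 2·137 + 102/18 + 15/2.8 + 345/4.6
= 274 + 5.67 + 5.36 + 75
= 360.03 mOsm/kg ≈ 360.0 mOsm/kg
Osmolar gap = measured − calculated = 369 − 360.0 = 9.0 mOsm/kg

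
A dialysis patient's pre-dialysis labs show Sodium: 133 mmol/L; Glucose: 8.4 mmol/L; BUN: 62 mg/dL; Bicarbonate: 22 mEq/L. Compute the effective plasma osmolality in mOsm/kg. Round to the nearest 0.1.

Effective osmolality excludes urea (freely permeant across cell membranes):
2·Na + glucose
= 2·133 + 8.4
= 266 + 8.4
= 274.4 mOsm/kg

274.4 mOsm/kg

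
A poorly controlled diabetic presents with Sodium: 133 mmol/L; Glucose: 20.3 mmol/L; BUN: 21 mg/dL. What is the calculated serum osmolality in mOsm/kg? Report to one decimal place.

293.8 mOsm/kg

Calculated osmolality = 2·Na + glucose + BUN/2.8
= 2·133 + 20.3 + 21/2.8
= 266 + 20.30 + 7.50
= 293.8 mOsm/kg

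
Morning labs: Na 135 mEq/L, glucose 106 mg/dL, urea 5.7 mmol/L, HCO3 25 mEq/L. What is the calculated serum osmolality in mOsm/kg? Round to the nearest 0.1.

281.6 mOsm/kg

Calculated osmolality = 2·Na + glucose/18 + urea
= 2·135 + 106/18 + 5.7
= 270 + 5.89 + 5.70
= 281.59 mOsm/kg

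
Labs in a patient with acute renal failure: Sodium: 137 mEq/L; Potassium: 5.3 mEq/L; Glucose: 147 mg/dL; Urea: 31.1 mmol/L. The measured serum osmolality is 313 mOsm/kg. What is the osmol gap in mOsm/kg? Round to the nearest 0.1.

Calculated osmolality = 2·Na + glucose/18 + urea
= 2·137 + 147/18 + 31.1
= 274 + 8.17 + 31.10
= 313.27 mOsm/kg ≈ 313.3 mOsm/kg
Osmolar gap = measured − calculated = 313 − 313.3 = -0.3 mOsm/kg

-0.3 mOsm/kg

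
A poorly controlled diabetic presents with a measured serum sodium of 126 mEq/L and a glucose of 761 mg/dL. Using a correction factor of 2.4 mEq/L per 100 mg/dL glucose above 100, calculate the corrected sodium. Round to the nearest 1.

142 mEq/L

Corrected Na = measured Na + 2.4 · (glucose − 100)/100
= 126 + 2.4 · (761 − 100)/100
= 126 + 15.9
= 141.9 mEq/L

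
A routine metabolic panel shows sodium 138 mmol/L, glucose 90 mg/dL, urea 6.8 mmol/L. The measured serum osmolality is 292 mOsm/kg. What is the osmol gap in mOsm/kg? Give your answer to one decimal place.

4.2 mOsm/kg

Calculated osmolality = 2·Na + glucose/18 + urea
= 2·138 + 90/18 + 6.8
= 276 + 5 + 6.80
= 287.8 mOsm/kg ≈ 287.8 mOsm/kg
Osmolar gap = measured − calculated = 292 − 287.8 = 4.2 mOsm/kg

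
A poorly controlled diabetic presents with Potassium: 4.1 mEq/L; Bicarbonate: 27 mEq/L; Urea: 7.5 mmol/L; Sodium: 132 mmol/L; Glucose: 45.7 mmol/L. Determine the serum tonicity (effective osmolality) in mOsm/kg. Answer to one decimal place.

Effective osmolality excludes urea (freely permeant across cell membranes):
2·Na + glucose
= 2·132 + 45.7
= 264 + 45.7
= 309.7 mOsm/kg

309.7 mOsm/kg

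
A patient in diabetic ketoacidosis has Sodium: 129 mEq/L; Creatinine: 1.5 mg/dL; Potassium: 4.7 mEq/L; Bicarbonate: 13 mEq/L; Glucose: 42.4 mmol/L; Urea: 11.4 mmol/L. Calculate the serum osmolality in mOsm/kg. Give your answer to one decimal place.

Calculated osmolality = 2·Na + glucose + urea
= 2·129 + 42.4 + 11.4
= 258 + 42.40 + 11.40
= 311.8 mOsm/kg

311.8 mOsm/kg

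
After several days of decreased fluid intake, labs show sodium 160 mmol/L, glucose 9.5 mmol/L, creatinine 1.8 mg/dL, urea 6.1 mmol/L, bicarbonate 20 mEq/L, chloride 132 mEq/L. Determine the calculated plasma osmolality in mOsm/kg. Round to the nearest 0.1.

Calculated osmolality = 2·Na + glucose + urea
= 2·160 + 9.5 + 6.1
= 320 + 9.50 + 6.10
= 335.6 mOsm/kg

335.6 mOsm/kg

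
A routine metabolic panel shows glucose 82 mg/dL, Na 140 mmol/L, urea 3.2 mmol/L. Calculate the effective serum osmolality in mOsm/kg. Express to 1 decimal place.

Effective osmolality excludes urea (freely permeant across cell membranes):
2·Na + glucose/18
= 2·140 + 82/18
= 280 + 4.56
= 284.56 mOsm/kg

284.6 mOsm/kg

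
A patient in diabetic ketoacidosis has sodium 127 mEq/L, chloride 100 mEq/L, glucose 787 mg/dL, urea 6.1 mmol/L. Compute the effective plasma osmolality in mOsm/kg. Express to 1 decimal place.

297.7 mOsm/kg

Effective osmolality excludes urea (freely permeant across cell membranes):
2·Na + glucose/18
= 2·127 + 787/18
= 254 + 43.72
= 297.72 mOsm/kg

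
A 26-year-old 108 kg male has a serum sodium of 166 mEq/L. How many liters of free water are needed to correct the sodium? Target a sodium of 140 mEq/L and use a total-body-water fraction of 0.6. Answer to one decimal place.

12.0 L

TBW = 0.6 · 108 = 64.8 L
Free water deficit = TBW · (Na/140 − 1)
= 64.8 · (166/140 − 1)
= 64.8 · 0.1857
= 12.03 L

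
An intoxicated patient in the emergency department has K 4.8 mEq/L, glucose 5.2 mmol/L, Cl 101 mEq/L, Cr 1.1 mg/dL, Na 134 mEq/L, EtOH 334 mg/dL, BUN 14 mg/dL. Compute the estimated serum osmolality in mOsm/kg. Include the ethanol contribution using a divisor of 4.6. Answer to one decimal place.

Calculated osmolality = 2·Na + glucose + BUN/2.8 + ethanol/4.6
= 2·134 + 5.2 + 14/2.8 + 334/4.6
= 268 + 5.20 + 5 + 72.61
= 350.81 mOsm/kg

350.8 mOsm/kg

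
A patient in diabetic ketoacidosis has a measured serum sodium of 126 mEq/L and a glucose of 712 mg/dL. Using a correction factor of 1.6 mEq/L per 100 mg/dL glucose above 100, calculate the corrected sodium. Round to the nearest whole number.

136 mEq/L

Corrected Na = measured Na + 1.6 · (glucose − 100)/100
= 126 + 1.6 · (712 − 100)/100
= 126 + 9.8
= 135.8 mEq/L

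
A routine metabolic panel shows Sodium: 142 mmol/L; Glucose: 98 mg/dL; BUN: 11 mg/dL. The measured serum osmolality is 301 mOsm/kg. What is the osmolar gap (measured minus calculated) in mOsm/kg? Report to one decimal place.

7.6 mOsm/kg

Calculated osmolality = 2·Na + glucose/18 + BUN/2.8
= 2·142 + 98/18 + 11/2.8
= 284 + 5.44 + 3.93
= 293.37 mOsm/kg ≈ 293.4 mOsm/kg
Osmolar gap = measured − calculated = 301 − 293.4 = 7.6 mOsm/kg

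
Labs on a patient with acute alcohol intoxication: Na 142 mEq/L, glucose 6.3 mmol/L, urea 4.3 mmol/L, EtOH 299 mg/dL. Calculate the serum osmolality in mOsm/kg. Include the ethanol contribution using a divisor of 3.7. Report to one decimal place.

Calculated osmolality = 2·Na + glucose + urea + ethanol/3.7
= 2·142 + 6.3 + 4.3 + 299/3.7
= 284 + 6.30 + 4.30 + 80.81
= 375.41 mOsm/kg

375.4 mOsm/kg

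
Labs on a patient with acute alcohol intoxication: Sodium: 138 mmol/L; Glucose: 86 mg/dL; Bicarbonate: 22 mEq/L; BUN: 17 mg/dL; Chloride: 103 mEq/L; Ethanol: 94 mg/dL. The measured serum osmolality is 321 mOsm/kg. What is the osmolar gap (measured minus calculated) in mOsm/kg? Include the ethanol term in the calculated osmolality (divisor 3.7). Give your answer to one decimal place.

8.7 mOsm/kg

Calculated osmolality = 2·Na + glucose/18 + BUN/2.8 + ethanol/3.7
= 2·138 + 86/18 + 17/2.8 + 94/3.7
= 276 + 4.78 + 6.07 + 25.41
= 312.26 mOsm/kg ≈ 312.3 mOsm/kg
Osmolar gap = measured − calculated = 321 − 312.3 = 8.7 mOsm/kg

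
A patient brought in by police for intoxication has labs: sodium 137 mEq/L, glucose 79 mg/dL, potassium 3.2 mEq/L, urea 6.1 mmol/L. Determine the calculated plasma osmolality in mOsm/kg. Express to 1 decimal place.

284.5 mOsm/kg

Calculated osmolality = 2·Na + glucose/18 + urea
= 2·137 + 79/18 + 6.1
= 274 + 4.39 + 6.10
= 284.49 mOsm/kg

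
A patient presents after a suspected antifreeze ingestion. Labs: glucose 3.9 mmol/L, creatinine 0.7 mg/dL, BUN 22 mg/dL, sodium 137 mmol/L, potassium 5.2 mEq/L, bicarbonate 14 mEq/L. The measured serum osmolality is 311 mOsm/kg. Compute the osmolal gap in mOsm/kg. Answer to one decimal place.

Calculated osmolality = 2·Na + glucose + BUN/2.8
= 2·137 + 3.9 + 22/2.8
= 274 + 3.90 + 7.86
= 285.76 mOsm/kg ≈ 285.8 mOsm/kg
Osmolar gap = measured − calculated = 311 − 285.8 = 25.2 mOsm/kg

25.2 mOsm/kg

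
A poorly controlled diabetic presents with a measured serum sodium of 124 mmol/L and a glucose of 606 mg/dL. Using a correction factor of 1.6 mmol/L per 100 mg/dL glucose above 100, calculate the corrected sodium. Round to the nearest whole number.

Corrected Na = measured Na + 1.6 · (glucose − 100)/100
= 124 + 1.6 · (606 − 100)/100
= 124 + 8.1
= 132.1 mmol/L

132 mmol/L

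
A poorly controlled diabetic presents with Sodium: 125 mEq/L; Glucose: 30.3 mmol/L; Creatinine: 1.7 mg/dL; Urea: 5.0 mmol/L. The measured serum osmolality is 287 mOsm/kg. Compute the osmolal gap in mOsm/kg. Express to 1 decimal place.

Calculated osmolality = 2·Na + glucose + urea
= 2·125 + 30.3 + 5
= 250 + 30.30 + 5
= 285.3 mOsm/kg ≈ 285.3 mOsm/kg
Osmolar gap = measured − calculated = 287 − 285.3 = 1.7 mOsm/kg

1.7 mOsm/kg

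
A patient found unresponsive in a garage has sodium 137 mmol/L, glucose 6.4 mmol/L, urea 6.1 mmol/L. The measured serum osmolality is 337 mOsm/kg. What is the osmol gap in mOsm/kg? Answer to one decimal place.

Calculated osmolality = 2·Na + glucose + urea
= 2·137 + 6.4 + 6.1
= 274 + 6.40 + 6.10
= 286.5 mOsm/kg ≈ 286.5 mOsm/kg
Osmolar gap = measured − calculated = 337 − 286.5 = 50.5 mOsm/kg

50.5 mOsm/kg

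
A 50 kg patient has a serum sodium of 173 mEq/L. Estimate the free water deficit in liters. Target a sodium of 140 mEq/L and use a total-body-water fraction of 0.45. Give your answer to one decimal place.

TBW = 0.45 · 50 = 22.5 L
Free water deficit = TBW · (Na/140 − 1)
= 22.5 · (173/140 − 1)
= 22.5 · 0.2357
= 5.3 L

5.3 L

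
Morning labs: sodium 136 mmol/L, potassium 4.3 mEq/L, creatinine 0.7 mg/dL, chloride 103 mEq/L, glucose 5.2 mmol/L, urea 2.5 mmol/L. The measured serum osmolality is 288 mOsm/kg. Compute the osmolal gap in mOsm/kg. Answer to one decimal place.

8.3 mOsm/kg

Calculated osmolality = 2·Na + glucose + urea
= 2·136 + 5.2 + 2.5
= 272 + 5.20 + 2.50
= 279.7 mOsm/kg ≈ 279.7 mOsm/kg
Osmolar gap = measured − calculated = 288 − 279.7 = 8.3 mOsm/kg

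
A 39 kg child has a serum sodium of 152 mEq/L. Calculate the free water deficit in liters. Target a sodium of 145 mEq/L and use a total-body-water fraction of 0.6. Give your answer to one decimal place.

1.1 L

TBW = 0.6 · 39 = 23.4 L
Free water deficit = TBW · (Na/145 − 1)
= 23.4 · (152/145 − 1)
= 23.4 · 0.0483
= 1.13 L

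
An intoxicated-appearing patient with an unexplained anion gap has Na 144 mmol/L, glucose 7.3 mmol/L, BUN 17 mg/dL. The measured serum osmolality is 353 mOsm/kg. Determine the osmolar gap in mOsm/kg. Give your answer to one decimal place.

51.6 mOsm/kg

Calculated osmolality = 2·Na + glucose + BUN/2.8
= 2·144 + 7.3 + 17/2.8
= 288 + 7.30 + 6.07
= 301.37 mOsm/kg ≈ 301.4 mOsm/kg
Osmolar gap = measured − calculated = 353 − 301.4 = 51.6 mOsm/kg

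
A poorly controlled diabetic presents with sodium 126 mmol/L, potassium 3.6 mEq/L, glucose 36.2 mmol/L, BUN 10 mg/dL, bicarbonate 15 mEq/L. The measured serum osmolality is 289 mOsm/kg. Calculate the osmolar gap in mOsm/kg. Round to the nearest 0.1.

Calculated osmolality = 2·Na + glucose + BUN/2.8
= 2·126 + 36.2 + 10/2.8
= 252 + 36.20 + 3.57
= 291.77 mOsm/kg ≈ 291.8 mOsm/kg
Osmolar gap = measured − calculated = 289 − 291.8 = -2.8 mOsm/kg

-2.8 mOsm/kg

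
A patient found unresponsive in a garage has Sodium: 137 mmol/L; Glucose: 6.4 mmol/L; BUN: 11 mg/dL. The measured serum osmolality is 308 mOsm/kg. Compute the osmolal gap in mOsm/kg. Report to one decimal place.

Calculated osmolality = 2·Na + glucose + BUN/2.8
= 2·137 + 6.4 + 11/2.8
= 274 + 6.40 + 3.93
= 284.33 mOsm/kg ≈ 284.3 mOsm/kg
Osmolar gap = measured − calculated = 308 − 284.3 = 23.7 mOsm/kg

23.7 mOsm/kg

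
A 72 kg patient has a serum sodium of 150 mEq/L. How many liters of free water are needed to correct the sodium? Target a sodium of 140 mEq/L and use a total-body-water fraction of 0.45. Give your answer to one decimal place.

TBW = 0.45 · 72 = 32.4 L
Free water deficit = TBW · (Na/140 − 1)
= 32.4 · (150/140 − 1)
= 32.4 · 0.0714
= 2.31 L

2.3 L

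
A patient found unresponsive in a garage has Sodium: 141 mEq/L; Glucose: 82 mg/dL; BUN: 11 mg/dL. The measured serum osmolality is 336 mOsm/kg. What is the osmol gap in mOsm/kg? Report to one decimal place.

45.5 mOsm/kg

Calculated osmolality = 2·Na + glucose/18 + BUN/2.8
= 2·141 + 82/18 + 11/2.8
= 282 + 4.56 + 3.93
= 290.49 mOsm/kg ≈ 290.5 mOsm/kg
Osmolar gap = measured − calculated = 336 − 290.5 = 45.5 mOsm/kg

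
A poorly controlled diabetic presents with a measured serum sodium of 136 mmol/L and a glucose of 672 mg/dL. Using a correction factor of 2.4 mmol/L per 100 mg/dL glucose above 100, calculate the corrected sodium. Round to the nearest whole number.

Corrected Na = measured Na + 2.4 · (glucose − 100)/100
= 136 + 2.4 · (672 − 100)/100
= 136 + 13.7
= 149.7 mmol/L

150 mmol/L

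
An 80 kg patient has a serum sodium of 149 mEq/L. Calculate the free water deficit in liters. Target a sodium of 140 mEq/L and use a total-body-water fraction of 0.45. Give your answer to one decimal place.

TBW = 0.45 · 80 = 36 L
Free water deficit = TBW · (Na/140 − 1)
= 36 · (149/140 − 1)
= 36 · 0.0643
= 2.31 L

2.3 L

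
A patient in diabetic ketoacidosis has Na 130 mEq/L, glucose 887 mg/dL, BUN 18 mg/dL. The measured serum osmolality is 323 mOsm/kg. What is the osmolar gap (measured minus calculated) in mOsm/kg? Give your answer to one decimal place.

Calculated osmolality = 2·Na + glucose/18 + BUN/2.8
= 2·130 + 887/18 + 18/2.8
= 260 + 49.28 + 6.43
= 315.71 mOsm/kg ≈ 315.7 mOsm/kg
Osmolar gap = measured − calculated = 323 − 315.7 = 7.3 mOsm/kg

7.3 mOsm/kg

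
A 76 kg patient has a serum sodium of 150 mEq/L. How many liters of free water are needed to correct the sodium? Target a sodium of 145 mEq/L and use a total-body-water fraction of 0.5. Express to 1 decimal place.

1.3 L

TBW = 0.5 · 76 = 38 L
Free water deficit = TBW · (Na/145 − 1)
= 38 · (150/145 − 1)
= 38 · 0.0345
= 1.31 L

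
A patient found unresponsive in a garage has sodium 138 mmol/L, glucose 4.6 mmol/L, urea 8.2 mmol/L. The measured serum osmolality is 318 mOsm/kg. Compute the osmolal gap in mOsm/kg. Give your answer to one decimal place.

Calculated osmolality = 2·Na + glucose + urea
= 2·138 + 4.6 + 8.2
= 276 + 4.60 + 8.20
= 288.8 mOsm/kg ≈ 288.8 mOsm/kg
Osmolar gap = measured − calculated = 318 − 288.8 = 29.2 mOsm/kg

29.2 mOsm/kg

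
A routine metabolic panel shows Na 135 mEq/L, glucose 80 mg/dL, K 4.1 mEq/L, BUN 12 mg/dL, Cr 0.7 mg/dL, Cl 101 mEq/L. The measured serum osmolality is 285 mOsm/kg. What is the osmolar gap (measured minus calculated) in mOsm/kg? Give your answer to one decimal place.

6.3 mOsm/kg

Calculated osmolality = 2·Na + glucose/18 + BUN/2.8
= 2·135 + 80/18 + 12/2.8
= 270 + 4.44 + 4.29
= 278.73 mOsm/kg ≈ 278.7 mOsm/kg
Osmolar gap = measured − calculated = 285 − 278.7 = 6.3 mOsm/kg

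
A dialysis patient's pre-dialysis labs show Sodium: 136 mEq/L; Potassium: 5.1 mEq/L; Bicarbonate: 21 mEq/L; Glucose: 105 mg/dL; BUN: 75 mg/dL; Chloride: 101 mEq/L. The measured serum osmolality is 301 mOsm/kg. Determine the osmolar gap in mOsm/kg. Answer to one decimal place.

-3.6 mOsm/kg

Calculated osmolality = 2·Na + glucose/18 + BUN/2.8
= 2·136 + 105/18 + 75/2.8
= 272 + 5.83 + 26.79
= 304.62 mOsm/kg ≈ 304.6 mOsm/kg
Osmolar gap = measured − calculated = 301 − 304.6 = -3.6 mOsm/kg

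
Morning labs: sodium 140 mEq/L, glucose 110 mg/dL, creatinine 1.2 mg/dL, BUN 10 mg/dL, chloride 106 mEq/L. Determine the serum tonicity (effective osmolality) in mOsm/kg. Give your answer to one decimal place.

286.1 mOsm/kg

Effective osmolality excludes urea (freely permeant across cell membranes):
2·Na + glucose/18
= 2·140 + 110/18
= 280 + 6.11
= 286.11 mOsm/kg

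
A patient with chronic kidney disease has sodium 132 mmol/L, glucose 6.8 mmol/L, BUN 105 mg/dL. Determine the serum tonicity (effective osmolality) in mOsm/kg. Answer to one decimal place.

Effective osmolality excludes urea (freely permeant across cell membranes):
2·Na + glucose
= 2·132 + 6.8
= 264 + 6.8
= 270.8 mOsm/kg

270.8 mOsm/kg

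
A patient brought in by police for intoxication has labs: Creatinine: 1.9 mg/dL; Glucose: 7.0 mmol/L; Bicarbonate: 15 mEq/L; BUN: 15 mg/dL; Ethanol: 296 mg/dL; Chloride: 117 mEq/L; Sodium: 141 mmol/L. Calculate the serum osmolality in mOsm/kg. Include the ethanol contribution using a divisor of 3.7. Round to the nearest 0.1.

Calculated osmolality = 2·Na + glucose + BUN/2.8 + ethanol/3.7
= 2·141 + 7 + 15/2.8 + 296/3.7
= 282 + 7 + 5.36 + 80
= 374.36 mOsm/kg

374.4 mOsm/kg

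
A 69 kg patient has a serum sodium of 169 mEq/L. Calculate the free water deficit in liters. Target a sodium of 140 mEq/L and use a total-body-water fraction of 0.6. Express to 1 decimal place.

8.6 L

TBW = 0.6 · 69 = 41.4 L
Free water deficit = TBW · (Na/140 − 1)
= 41.4 · (169/140 − 1)
= 41.4 · 0.2071
= 8.57 L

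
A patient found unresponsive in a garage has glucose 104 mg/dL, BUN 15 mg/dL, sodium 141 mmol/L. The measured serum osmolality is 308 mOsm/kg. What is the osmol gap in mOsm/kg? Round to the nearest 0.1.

14.9 mOsm/kg

Calculated osmolality = 2·Na + glucose/18 + BUN/2.8
= 2·141 + 104/18 + 15/2.8
= 282 + 5.78 + 5.36
= 293.14 mOsm/kg ≈ 293.1 mOsm/kg
Osmolar gap = measured − calculated = 308 − 293.1 = 14.9 mOsm/kg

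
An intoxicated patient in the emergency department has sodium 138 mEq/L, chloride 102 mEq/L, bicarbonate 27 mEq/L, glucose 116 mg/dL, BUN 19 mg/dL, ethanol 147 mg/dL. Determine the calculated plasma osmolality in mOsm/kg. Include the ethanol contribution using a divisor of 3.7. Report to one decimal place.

329.0 mOsm/kg

Calculated osmolality = 2·Na + glucose/18 + BUN/2.8 + ethanol/3.7
= 2·138 + 116/18 + 19/2.8 + 147/3.7
= 276 + 6.44 + 6.79 + 39.73
= 328.96 mOsm/kg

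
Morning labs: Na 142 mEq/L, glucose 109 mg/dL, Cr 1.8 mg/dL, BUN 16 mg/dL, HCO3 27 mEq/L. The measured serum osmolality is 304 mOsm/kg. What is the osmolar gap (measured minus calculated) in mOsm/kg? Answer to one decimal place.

Calculated osmolality = 2·Na + glucose/18 + BUN/2.8
= 2·142 + 109/18 + 16/2.8
= 284 + 6.06 + 5.71
= 295.77 mOsm/kg ≈ 295.8 mOsm/kg
Osmolar gap = measured − calculated = 304 − 295.8 = 8.2 mOsm/kg

8.2 mOsm/kg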